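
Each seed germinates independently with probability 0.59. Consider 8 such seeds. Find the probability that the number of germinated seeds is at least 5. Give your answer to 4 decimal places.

X ~ Binomial(8, 0.59); P(X ≥ 5) = Σ C(8,k) p^k (1−p)^(8−k) over k:
  k=5: C(8,5)·0.59^5·0.41^3 = 0.275930
  k=6: C(8,6)·0.59^6·0.41^2 = 0.198535
  k=7: C(8,7)·0.59^7·0.41^1 = 0.081628
  k=8: C(8,8)·0.59^8·0.41^0 = 0.014683
Total = 0.570777

0.5708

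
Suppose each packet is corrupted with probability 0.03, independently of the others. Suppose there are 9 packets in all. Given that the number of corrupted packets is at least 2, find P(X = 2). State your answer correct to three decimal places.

0.930

X ~ Binomial(9, 0.03). Want P(X=2 | X≥2) = P(X=2) / P(X≥2).
P(X=2) = C(9,2)·0.03^2·0.97^7 = 0.02618
P(X≥2) = 1 − 0.76023 − 0.21161 = 0.02816
Ratio = 0.02618 / 0.02816 = 0.92970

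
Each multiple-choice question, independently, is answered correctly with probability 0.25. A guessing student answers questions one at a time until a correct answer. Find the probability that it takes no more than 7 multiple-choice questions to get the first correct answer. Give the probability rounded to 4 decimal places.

Y = number of multiple-choice questions to the first success; geometric, p = 0.25.
P(Y ≤ 7) = 1 − (1−p)^7 = 1 − 0.133484 = 0.866516

0.8665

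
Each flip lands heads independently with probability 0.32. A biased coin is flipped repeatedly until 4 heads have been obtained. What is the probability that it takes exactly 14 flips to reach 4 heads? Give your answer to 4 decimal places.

Y = trial on which the fourth success occurs; negative binomial, r=4, p=0.32.
P(Y=14) = C(13,3) · p^4 · (1−p)^10
= 286 · 0.010486 · 0.021139 = 0.063395

0.0634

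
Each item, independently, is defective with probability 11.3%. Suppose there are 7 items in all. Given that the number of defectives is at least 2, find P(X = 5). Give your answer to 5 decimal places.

X ~ Binomial(7, 0.113). Want P(X=5 | X≥2) = P(X=5) / P(X≥2).
P(X=5) = C(7,5)·0.113^5·0.887^2 = 0.0003044
P(X≥2) = 1 − 0.4319817 − 0.3852283 = 0.1827900
Ratio = 0.0003044 / 0.1827900 = 0.0016654

0.00167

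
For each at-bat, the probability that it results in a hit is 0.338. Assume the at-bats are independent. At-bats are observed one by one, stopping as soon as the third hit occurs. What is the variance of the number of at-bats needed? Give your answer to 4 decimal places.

Y = total at-bats until the third success; negative binomial with r=3, p=0.338.
Var(Y) = r(1−p)/p² = 3·0.662 / 0.338² = 17.383845

17.3838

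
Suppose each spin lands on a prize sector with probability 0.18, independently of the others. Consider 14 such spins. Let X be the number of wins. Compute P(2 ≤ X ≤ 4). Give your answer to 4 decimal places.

X ~ Binomial(14, 0.18); P(2 ≤ X ≤ 4) = Σ C(14,k) p^k (1−p)^(14−k) over k:
  k=2: C(14,2)·0.18^2·0.82^12 = 0.272491
  k=3: C(14,3)·0.18^3·0.82^11 = 0.239261
  k=4: C(14,4)·0.18^4·0.82^10 = 0.144432
Total = 0.656184

0.6562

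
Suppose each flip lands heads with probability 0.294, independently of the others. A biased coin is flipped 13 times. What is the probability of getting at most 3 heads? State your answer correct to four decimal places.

0.4395

X ~ Binomial(13, 0.294); P(X ≤ 3) = Σ C(13,k) p^k (1−p)^(13−k) over k:
  k=0: C(13,0)·0.294^0·0.706^13 = 0.010826
  k=1: C(13,1)·0.294^1·0.706^12 = 0.058607
  k=2: C(13,2)·0.294^2·0.706^11 = 0.146434
  k=3: C(13,3)·0.294^3·0.706^10 = 0.223591
Total = 0.439458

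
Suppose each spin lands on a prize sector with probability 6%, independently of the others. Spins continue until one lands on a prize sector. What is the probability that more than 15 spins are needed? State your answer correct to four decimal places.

0.3953

Y = number of spins to the first success; geometric, p = 0.06.
P(Y > 15) = P(first 15 all fail) = (1−p)^15 = 0.395292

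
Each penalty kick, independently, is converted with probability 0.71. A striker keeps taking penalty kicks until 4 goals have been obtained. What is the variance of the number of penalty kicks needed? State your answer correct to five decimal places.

Y = total penalty kicks until the fourth success; negative binomial with r=4, p=0.71.
Var(Y) = r(1−p)/p² = 4·0.29 / 0.71² = 2.3011307

2.30113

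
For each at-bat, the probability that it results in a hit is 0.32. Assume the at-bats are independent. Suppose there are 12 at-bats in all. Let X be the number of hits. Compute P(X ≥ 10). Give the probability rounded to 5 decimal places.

X ~ Binomial(12, 0.32); P(X ≥ 10) = Σ C(12,k) p^k (1−p)^(12−k) over k:
  k=10: C(12,10)·0.32^10·0.68^2 = 0.0003436
  k=11: C(12,11)·0.32^11·0.68^1 = 0.0000294
  k=12: C(12,12)·0.32^12·0.68^0 = 0.0000012
Total = 0.0003742

0.00037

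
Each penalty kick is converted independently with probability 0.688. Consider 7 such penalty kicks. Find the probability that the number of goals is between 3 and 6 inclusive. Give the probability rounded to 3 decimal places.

X ~ Binomial(7, 0.688); P(3 ≤ X ≤ 6) = Σ C(7,k) p^k (1−p)^(7−k) over k:
  k=3: C(7,3)·0.688^3·0.312^4 = 0.10801
  k=4: C(7,4)·0.688^4·0.312^3 = 0.23817
  k=5: C(7,5)·0.688^5·0.312^2 = 0.31512
  k=6: C(7,6)·0.688^6·0.312^1 = 0.23162
Total = 0.89292

0.893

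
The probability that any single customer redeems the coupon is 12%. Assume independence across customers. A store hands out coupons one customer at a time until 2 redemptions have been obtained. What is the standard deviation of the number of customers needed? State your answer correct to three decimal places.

11.055

Y = total customers until the second success; negative binomial with r=2, p=0.12.
SD(Y) = √[r(1−p)/p²] = √(122.22222) = 11.05542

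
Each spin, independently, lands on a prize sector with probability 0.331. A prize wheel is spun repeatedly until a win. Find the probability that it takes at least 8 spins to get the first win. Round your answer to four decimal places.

0.0600

Y = number of spins to the first success; geometric, p = 0.331.
P(Y > 7) = P(first 7 all fail) = (1−p)^7 = 0.059977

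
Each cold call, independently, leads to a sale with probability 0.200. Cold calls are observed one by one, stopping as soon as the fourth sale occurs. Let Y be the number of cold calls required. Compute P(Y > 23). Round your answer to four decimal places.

0.2965

Needing more than 23 cold calls ⇔ fewer than 4 successes in the first 23. With X ~ Binomial(23, 0.20), P(Y > 23) = P(X ≤ 3).
  k=0: C(23,0)·0.20^0·0.80^23 = 0.005903
  k=1: C(23,1)·0.20^1·0.80^22 = 0.033942
  k=2: C(23,2)·0.20^2·0.80^21 = 0.093341
  k=3: C(23,3)·0.20^3·0.80^20 = 0.163346
P(X ≤ 3) = 0.296531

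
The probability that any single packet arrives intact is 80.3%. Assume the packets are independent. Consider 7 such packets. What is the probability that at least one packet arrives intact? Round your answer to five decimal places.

P(at least one) = 1 − P(none) = 1 − (1 − 0.803)^7
= 1 − 0.0000115 = 0.9999885

0.99999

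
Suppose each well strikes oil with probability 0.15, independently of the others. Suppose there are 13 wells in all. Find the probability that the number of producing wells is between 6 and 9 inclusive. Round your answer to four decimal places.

0.0075

X ~ Binomial(13, 0.15); P(6 ≤ X ≤ 9) = Σ C(13,k) p^k (1−p)^(13−k) over k:
  k=6: C(13,6)·0.15^6·0.85^7 = 0.006266
  k=7: C(13,7)·0.15^7·0.85^6 = 0.001106
  k=8: C(13,8)·0.15^8·0.85^5 = 0.000146
  k=9: C(13,9)·0.15^9·0.85^4 = 0.000014
Total = 0.007533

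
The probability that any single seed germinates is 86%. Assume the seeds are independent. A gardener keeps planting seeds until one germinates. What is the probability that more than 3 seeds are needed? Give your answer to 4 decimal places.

Y = number of seeds to the first success; geometric, p = 0.86.
P(Y > 3) = P(first 3 all fail) = (1−p)^3 = 0.002744

0.0027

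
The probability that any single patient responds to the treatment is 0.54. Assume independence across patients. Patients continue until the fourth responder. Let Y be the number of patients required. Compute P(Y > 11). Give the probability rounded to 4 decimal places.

Needing more than 11 patients ⇔ fewer than 4 successes in the first 11. With X ~ Binomial(11, 0.54), P(Y > 11) = P(X ≤ 3).
  k=0: C(11,0)·0.54^0·0.46^11 = 0.000195
  k=1: C(11,1)·0.54^1·0.46^10 = 0.002520
  k=2: C(11,2)·0.54^2·0.46^9 = 0.014790
  k=3: C(11,3)·0.54^3·0.46^8 = 0.052087
P(X ≤ 3) = 0.069592

0.0696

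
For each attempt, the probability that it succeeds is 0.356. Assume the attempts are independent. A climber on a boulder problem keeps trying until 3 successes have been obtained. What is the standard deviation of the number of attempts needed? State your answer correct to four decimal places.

Y = total attempts until the third success; negative binomial with r=3, p=0.356.
SD(Y) = √[r(1−p)/p²] = √(15.244287) = 3.904393

3.9044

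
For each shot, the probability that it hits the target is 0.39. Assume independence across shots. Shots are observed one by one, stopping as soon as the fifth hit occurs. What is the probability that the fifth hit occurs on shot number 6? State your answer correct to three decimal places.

Y = trial on which the fifth success occurs; negative binomial, r=5, p=0.39.
P(Y=6) = C(5,4) · p^5 · (1−p)^1
= 5 · 0.0090224 · 0.61 = 0.02752

0.028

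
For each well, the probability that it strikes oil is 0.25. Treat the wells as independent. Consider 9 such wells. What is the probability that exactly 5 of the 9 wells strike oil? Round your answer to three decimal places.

X ~ Binomial(n=9, p=0.25).
P(X=5) = C(9,5) · p^5 · (1−p)^4
= 126 · 0.00097656 · 0.31641 = 0.03893

0.039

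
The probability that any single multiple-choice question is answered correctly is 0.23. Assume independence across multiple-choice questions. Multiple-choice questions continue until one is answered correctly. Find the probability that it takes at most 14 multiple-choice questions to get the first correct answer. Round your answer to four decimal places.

0.9742

Y = number of multiple-choice questions to the first success; geometric, p = 0.23.
P(Y ≤ 14) = 1 − (1−p)^14 = 1 − 0.025756 = 0.974244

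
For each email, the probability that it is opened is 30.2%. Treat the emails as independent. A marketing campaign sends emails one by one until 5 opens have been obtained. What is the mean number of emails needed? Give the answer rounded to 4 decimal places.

16.5563

Y = total emails until the fifth success; negative binomial with r=5, p=0.302.
E[Y] = r / p = 5 / 0.302 = 16.556291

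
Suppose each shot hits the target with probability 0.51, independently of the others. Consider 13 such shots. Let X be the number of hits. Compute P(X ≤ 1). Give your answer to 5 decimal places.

X ~ Binomial(13, 0.51); P(X ≤ 1) = Σ C(13,k) p^k (1−p)^(13−k) over k:
  k=0: C(13,0)·0.51^0·0.49^13 = 0.0000939
  k=1: C(13,1)·0.51^1·0.49^12 = 0.0012702
Total = 0.0013641

0.00136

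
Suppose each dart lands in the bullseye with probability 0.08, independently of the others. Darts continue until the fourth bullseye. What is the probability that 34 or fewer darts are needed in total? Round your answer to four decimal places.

0.2875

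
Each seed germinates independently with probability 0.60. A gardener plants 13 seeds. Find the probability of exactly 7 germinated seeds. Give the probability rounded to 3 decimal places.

X ~ Binomial(n=13, p=0.60).
P(X=7) = C(13,7) · p^7 · (1−p)^6
= 1716 · 0.027994 · 0.004096 = 0.19676

0.197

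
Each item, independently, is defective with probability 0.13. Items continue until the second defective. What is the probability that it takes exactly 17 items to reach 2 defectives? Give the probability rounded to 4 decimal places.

0.0335

Y = trial on which the second success occurs; negative binomial, r=2, p=0.13.
P(Y=17) = C(16,1) · p^2 · (1−p)^15
= 16 · 0.0169 · 0.12382 = 0.033481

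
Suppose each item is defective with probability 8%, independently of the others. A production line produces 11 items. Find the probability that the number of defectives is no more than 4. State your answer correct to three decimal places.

0.999

X ~ Binomial(11, 0.08); P(X ≤ 4) = Σ C(11,k) p^k (1−p)^(11−k) over k:
  k=0: C(11,0)·0.08^0·0.92^11 = 0.39964
  k=1: C(11,1)·0.08^1·0.92^10 = 0.38226
  k=2: C(11,2)·0.08^2·0.92^9 = 0.16620
  k=3: C(11,3)·0.08^3·0.92^8 = 0.04336
  k=4: C(11,4)·0.08^4·0.92^7 = 0.00754
Total = 0.99900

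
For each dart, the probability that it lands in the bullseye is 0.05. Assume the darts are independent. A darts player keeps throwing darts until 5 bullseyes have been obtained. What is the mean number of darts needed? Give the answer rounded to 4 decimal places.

Y = total darts until the fifth success; negative binomial with r=5, p=0.05.
E[Y] = r / p = 5 / 0.05 = 100.000000

100.0000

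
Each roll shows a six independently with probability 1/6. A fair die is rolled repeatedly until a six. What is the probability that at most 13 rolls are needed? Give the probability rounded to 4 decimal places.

0.9065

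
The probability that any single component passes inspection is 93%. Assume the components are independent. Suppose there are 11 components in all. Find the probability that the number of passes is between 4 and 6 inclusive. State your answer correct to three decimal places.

0.001

X ~ Binomial(11, 0.93); P(4 ≤ X ≤ 6) = Σ C(11,k) p^k (1−p)^(11−k) over k:
  k=4: C(11,4)·0.93^4·0.07^7 = 0.00000
  k=5: C(11,5)·0.93^5·0.07^6 = 0.00004
  k=6: C(11,6)·0.93^6·0.07^5 = 0.00050
Total = 0.00054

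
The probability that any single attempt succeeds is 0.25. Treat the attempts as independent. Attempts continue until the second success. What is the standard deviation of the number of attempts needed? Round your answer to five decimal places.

Y = total attempts until the second success; negative binomial with r=2, p=0.25.
SD(Y) = √[r(1−p)/p²] = √(24.0000000) = 4.8989795

4.89898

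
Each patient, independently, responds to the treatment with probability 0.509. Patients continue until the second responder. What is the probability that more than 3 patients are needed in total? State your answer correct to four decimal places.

Needing more than 3 patients ⇔ fewer than 2 successes in the first 3. With X ~ Binomial(3, 0.509), P(Y > 3) = P(X ≤ 1).
  k=0: C(3,0)·0.509^0·0.491^3 = 0.118371
  k=1: C(3,1)·0.509^1·0.491^2 = 0.368131
P(X ≤ 1) = 0.486501

0.4865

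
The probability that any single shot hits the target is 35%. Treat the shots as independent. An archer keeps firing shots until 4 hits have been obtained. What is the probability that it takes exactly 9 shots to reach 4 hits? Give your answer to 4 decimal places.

0.0975

Y = trial on which the fourth success occurs; negative binomial, r=4, p=0.35.
P(Y=9) = C(8,3) · p^4 · (1−p)^5
= 56 · 0.015006 · 0.11603 = 0.097505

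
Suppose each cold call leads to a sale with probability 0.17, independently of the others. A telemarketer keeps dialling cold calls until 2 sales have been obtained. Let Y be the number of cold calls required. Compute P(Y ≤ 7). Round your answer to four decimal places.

Finishing within 7 cold calls ⇔ at least 2 successes in the first 7. With X ~ Binomial(7, 0.17), P(Y ≤ 7) = 1 − P(X ≤ 1).
  k=0: C(7,0)·0.17^0·0.83^7 = 0.271361
  k=1: C(7,1)·0.17^1·0.83^6 = 0.389059
1 − 0.660420 = 0.339580

0.3396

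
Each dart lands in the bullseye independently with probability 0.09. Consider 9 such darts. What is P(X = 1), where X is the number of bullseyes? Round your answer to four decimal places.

0.3809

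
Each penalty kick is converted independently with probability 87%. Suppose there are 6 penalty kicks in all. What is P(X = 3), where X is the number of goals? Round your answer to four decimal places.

0.0289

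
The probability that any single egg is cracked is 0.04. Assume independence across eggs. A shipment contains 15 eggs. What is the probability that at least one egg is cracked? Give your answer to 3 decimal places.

0.458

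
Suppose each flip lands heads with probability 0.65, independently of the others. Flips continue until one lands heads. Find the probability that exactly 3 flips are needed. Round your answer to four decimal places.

0.0796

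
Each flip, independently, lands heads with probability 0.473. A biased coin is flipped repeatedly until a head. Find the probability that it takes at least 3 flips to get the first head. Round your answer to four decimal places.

0.2777

Y = number of flips to the first success; geometric, p = 0.473.
P(Y > 2) = P(first 2 all fail) = (1−p)^2 = 0.277729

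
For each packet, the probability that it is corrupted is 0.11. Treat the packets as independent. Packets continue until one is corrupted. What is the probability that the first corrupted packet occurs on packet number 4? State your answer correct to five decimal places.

0.07755

Geometric (trials to first success), p = 0.11.
P(Y = 4) = (1−p)^3 · p = 0.70497 · 0.11 = 0.0775466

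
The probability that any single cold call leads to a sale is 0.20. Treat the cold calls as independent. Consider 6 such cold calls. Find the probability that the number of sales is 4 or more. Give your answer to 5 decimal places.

X ~ Binomial(6, 0.20); P(X ≥ 4) = Σ C(6,k) p^k (1−p)^(6−k) over k:
  k=4: C(6,4)·0.20^4·0.80^2 = 0.0153600
  k=5: C(6,5)·0.20^5·0.80^1 = 0.0015360
  k=6: C(6,6)·0.20^6·0.80^0 = 0.0000640
Total = 0.0169600

0.01696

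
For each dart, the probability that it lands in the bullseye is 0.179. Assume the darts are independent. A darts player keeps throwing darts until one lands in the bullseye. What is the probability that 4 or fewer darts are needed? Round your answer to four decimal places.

0.5457

Y = number of darts to the first success; geometric, p = 0.179.
P(Y ≤ 4) = 1 − (1−p)^4 = 1 − 0.454331 = 0.545669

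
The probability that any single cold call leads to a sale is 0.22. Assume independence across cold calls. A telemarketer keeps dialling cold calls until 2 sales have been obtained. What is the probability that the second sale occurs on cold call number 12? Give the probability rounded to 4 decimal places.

0.0444

Y = trial on which the second success occurs; negative binomial, r=2, p=0.22.
P(Y=12) = C(11,1) · p^2 · (1−p)^10
= 11 · 0.0484 · 0.083358 = 0.044380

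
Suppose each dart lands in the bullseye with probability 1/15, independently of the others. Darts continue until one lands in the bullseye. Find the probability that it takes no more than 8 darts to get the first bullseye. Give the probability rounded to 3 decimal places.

Y = number of darts to the first success; geometric, p = 0.066667.
P(Y ≤ 8) = 1 − (1−p)^8 = 1 − 0.57583 = 0.42417

0.424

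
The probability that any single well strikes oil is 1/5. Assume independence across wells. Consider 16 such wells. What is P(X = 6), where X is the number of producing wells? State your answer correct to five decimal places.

0.05503

X ~ Binomial(n=16, p=0.20).
P(X=6) = C(16,6) · p^6 · (1−p)^10
= 8008 · 6.4e-05 · 0.10737 = 0.0550306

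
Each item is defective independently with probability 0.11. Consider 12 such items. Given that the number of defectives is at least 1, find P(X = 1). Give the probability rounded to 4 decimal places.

0.4865

X ~ Binomial(12, 0.11). Want P(X=1 | X≥1) = P(X=1) / P(X≥1).
P(X=1) = C(12,1)·0.11^1·0.89^11 = 0.366323
P(X≥1) = 1 − 0.246990 = 0.753010
Ratio = 0.366323 / 0.753010 = 0.486478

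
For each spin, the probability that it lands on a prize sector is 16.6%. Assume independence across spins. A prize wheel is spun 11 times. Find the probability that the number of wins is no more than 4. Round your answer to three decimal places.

0.976

X ~ Binomial(11, 0.166); P(X ≤ 4) = Σ C(11,k) p^k (1−p)^(11−k) over k:
  k=0: C(11,0)·0.166^0·0.834^11 = 0.13578
  k=1: C(11,1)·0.166^1·0.834^10 = 0.29728
  k=2: C(11,2)·0.166^2·0.834^9 = 0.29585
  k=3: C(11,3)·0.166^3·0.834^8 = 0.17666
  k=4: C(11,4)·0.166^4·0.834^7 = 0.07032
Total = 0.97589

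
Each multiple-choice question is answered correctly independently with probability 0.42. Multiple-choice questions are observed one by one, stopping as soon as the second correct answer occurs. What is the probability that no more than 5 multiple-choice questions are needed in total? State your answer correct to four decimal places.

0.6967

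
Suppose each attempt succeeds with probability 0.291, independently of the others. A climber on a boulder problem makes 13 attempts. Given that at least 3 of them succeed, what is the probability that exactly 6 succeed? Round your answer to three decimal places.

0.121

X ~ Binomial(13, 0.291). Want P(X=6 | X≥3) = P(X=6) / P(X≥3).
P(X=6) = C(13,6)·0.291^6·0.709^7 = 0.09384
P(X≥3) = 1 − 0.01144 − 0.06104 − 0.15031 = 0.77721
Ratio = 0.09384 / 0.77721 = 0.12074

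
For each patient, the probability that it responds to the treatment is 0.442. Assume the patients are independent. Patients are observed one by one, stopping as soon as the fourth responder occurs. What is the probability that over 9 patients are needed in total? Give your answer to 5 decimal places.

0.38005

Needing more than 9 patients ⇔ fewer than 4 successes in the first 9. With X ~ Binomial(9, 0.442), P(Y > 9) = P(X ≤ 3).
  k=0: C(9,0)·0.442^0·0.558^9 = 0.0052445
  k=1: C(9,1)·0.442^1·0.558^8 = 0.0373885
  k=2: C(9,2)·0.442^2·0.558^7 = 0.1184640
  k=3: C(9,3)·0.442^3·0.558^6 = 0.2189532
P(X ≤ 3) = 0.3800503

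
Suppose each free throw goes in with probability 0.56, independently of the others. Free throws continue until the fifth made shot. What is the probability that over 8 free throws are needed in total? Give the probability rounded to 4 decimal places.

0.4996

Needing more than 8 free throws ⇔ fewer than 5 successes in the first 8. With X ~ Binomial(8, 0.56), P(Y > 8) = P(X ≤ 4).
  k=0: C(8,0)·0.56^0·0.44^8 = 0.001405
  k=1: C(8,1)·0.56^1·0.44^7 = 0.014304
  k=2: C(8,2)·0.56^2·0.44^6 = 0.063716
  k=3: C(8,3)·0.56^3·0.44^5 = 0.162187
  k=4: C(8,4)·0.56^4·0.44^4 = 0.258024
P(X ≤ 4) = 0.499636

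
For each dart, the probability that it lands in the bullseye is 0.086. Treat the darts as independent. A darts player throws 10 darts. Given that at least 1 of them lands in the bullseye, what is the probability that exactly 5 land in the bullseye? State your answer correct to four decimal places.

X ~ Binomial(10, 0.086). Want P(X=5 | X≥1) = P(X=5) / P(X≥1).
P(X=5) = C(10,5)·0.086^5·0.914^5 = 0.000756
P(X≥1) = 1 − 0.406876 = 0.593124
Ratio = 0.000756 / 0.593124 = 0.001275

0.0013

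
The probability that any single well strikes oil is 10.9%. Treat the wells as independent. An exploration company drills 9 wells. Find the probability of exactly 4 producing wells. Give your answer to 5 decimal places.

X ~ Binomial(n=9, p=0.109).
P(X=4) = C(9,4) · p^4 · (1−p)^5
= 126 · 0.00014116 · 0.56155 = 0.0099877

0.00999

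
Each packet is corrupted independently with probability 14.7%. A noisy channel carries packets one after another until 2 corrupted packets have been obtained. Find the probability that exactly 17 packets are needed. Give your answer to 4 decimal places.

Y = trial on which the second success occurs; negative binomial, r=2, p=0.147.
P(Y=17) = C(16,1) · p^2 · (1−p)^15
= 16 · 0.021609 · 0.092095 = 0.031841

0.0318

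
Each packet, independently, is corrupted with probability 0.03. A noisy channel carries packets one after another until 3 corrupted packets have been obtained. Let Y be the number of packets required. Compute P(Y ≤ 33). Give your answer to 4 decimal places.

0.0756

Finishing within 33 packets ⇔ at least 3 successes in the first 33. With X ~ Binomial(33, 0.03), P(Y ≤ 33) = 1 − P(X ≤ 2).
  k=0: C(33,0)·0.03^0·0.97^33 = 0.365988
  k=1: C(33,1)·0.03^1·0.97^32 = 0.373534
  k=2: C(33,2)·0.03^2·0.97^31 = 0.184842
1 − 0.924365 = 0.075635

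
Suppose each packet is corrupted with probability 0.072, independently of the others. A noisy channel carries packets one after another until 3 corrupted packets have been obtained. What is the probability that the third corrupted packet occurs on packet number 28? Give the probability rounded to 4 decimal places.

0.0202

Y = trial on which the third success occurs; negative binomial, r=3, p=0.072.
P(Y=28) = C(27,2) · p^3 · (1−p)^25
= 351 · 0.00037325 · 0.15442 = 0.020230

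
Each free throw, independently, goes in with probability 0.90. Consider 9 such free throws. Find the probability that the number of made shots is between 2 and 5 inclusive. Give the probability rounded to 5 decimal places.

0.00833

X ~ Binomial(9, 0.90); P(2 ≤ X ≤ 5) = Σ C(9,k) p^k (1−p)^(9−k) over k:
  k=2: C(9,2)·0.90^2·0.10^7 = 0.0000029
  k=3: C(9,3)·0.90^3·0.10^6 = 0.0000612
  k=4: C(9,4)·0.90^4·0.10^5 = 0.0008267
  k=5: C(9,5)·0.90^5·0.10^4 = 0.0074402
Total = 0.0083310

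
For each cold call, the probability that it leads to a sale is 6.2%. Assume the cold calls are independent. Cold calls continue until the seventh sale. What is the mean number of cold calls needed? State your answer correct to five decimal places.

112.90323

Y = total cold calls until the seventh success; negative binomial with r=7, p=0.062.
E[Y] = r / p = 7 / 0.062 = 112.9032258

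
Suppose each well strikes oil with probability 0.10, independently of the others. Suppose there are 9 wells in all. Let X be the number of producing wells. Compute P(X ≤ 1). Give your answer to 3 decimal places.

0.775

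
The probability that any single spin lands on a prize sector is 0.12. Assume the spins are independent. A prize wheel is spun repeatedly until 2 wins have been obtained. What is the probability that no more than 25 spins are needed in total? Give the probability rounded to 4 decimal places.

Finishing within 25 spins ⇔ at least 2 successes in the first 25. With X ~ Binomial(25, 0.12), P(Y ≤ 25) = 1 − P(X ≤ 1).
  k=0: C(25,0)·0.12^0·0.88^25 = 0.040932
  k=1: C(25,1)·0.12^1·0.88^24 = 0.139542
1 − 0.180475 = 0.819525

0.8195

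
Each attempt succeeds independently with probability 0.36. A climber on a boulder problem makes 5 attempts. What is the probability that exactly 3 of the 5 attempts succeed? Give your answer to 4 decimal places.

0.1911

X ~ Binomial(n=5, p=0.36).
P(X=3) = C(5,3) · p^3 · (1−p)^2
= 10 · 0.046656 · 0.4096 = 0.191103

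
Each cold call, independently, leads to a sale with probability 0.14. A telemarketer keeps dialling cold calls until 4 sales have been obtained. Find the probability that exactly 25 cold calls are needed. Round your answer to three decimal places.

0.033

Y = trial on which the fourth success occurs; negative binomial, r=4, p=0.14.
P(Y=25) = C(24,3) · p^4 · (1−p)^21
= 2024 · 0.00038416 · 0.042118 = 0.03275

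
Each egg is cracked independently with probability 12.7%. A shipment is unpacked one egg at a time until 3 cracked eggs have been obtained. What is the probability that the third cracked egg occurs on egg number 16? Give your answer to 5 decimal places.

0.03679

Y = trial on which the third success occurs; negative binomial, r=3, p=0.127.
P(Y=16) = C(15,2) · p^3 · (1−p)^13
= 105 · 0.0020484 · 0.17107 = 0.0367947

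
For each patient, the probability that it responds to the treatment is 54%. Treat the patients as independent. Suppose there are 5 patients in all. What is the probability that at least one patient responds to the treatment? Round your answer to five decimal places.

0.97940

P(at least one) = 1 − P(none) = 1 − (1 − 0.54)^5
= 1 − 0.0205963 = 0.9794037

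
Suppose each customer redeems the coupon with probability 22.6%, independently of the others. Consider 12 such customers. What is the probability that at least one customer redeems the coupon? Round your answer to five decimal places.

0.95377

P(at least one) = 1 − P(none) = 1 − (1 − 0.226)^12
= 1 − 0.0462266 = 0.9537734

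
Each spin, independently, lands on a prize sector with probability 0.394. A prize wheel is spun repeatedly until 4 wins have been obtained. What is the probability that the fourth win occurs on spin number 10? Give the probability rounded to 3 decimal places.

Y = trial on which the fourth success occurs; negative binomial, r=4, p=0.394.
P(Y=10) = C(9,3) · p^4 · (1−p)^6
= 84 · 0.024098 · 0.049526 = 0.10025

0.100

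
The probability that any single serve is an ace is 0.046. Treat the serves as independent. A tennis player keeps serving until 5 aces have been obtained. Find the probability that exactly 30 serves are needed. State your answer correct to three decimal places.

0.002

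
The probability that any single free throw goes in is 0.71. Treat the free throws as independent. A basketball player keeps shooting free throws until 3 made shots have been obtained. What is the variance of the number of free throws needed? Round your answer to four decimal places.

1.7258

Y = total free throws until the third success; negative binomial with r=3, p=0.71.
Var(Y) = r(1−p)/p² = 3·0.29 / 0.71² = 1.725848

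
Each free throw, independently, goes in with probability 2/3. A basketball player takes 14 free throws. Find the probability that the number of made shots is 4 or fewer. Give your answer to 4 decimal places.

X ~ Binomial(14, 0.666667); P(X ≤ 4) = Σ C(14,k) p^k (1−p)^(14−k) over k:
  k=0: C(14,0)·0.666667^0·0.333333^14 = 0.000000
  k=1: C(14,1)·0.666667^1·0.333333^13 = 0.000006
  k=2: C(14,2)·0.666667^2·0.333333^12 = 0.000076
  k=3: C(14,3)·0.666667^3·0.333333^11 = 0.000609
  k=4: C(14,4)·0.666667^4·0.333333^10 = 0.003349
Total = 0.004040

0.0040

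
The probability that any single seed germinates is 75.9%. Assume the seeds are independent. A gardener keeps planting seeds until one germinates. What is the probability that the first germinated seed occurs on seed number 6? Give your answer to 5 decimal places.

Geometric (trials to first success), p = 0.759.
P(Y = 6) = (1−p)^5 · p = 0.00081299 · 0.759 = 0.0006171

0.00062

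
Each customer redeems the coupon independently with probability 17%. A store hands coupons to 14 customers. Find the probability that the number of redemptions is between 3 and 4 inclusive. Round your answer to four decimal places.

X ~ Binomial(14, 0.17); P(3 ≤ X ≤ 4) = Σ C(14,k) p^k (1−p)^(14−k) over k:
  k=3: C(14,3)·0.17^3·0.83^11 = 0.230307
  k=4: C(14,4)·0.17^4·0.83^10 = 0.129721
Total = 0.360028

0.3600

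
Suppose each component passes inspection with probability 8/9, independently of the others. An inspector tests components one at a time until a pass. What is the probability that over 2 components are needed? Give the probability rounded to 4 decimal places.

Y = number of components to the first success; geometric, p = 0.888889.
P(Y > 2) = P(first 2 all fail) = (1−p)^2 = 0.012346

0.0123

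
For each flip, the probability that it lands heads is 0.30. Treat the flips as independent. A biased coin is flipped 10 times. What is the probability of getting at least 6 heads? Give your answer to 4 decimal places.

0.0473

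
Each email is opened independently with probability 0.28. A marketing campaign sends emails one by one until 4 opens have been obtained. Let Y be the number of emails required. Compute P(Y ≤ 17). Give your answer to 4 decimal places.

0.7440

Finishing within 17 emails ⇔ at least 4 successes in the first 17. With X ~ Binomial(17, 0.28), P(Y ≤ 17) = 1 − P(X ≤ 3).
  k=0: C(17,0)·0.28^0·0.72^17 = 0.003755
  k=1: C(17,1)·0.28^1·0.72^16 = 0.024827
  k=2: C(17,2)·0.28^2·0.72^15 = 0.077240
  k=3: C(17,3)·0.28^3·0.72^14 = 0.150189
1 − 0.256011 = 0.743989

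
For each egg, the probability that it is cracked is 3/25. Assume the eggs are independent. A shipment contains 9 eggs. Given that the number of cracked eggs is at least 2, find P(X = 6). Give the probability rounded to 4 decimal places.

X ~ Binomial(9, 0.12). Want P(X=6 | X≥2) = P(X=6) / P(X≥2).
P(X=6) = C(9,6)·0.12^6·0.88^3 = 0.000171
P(X≥2) = 1 − 0.316478 − 0.388405 = 0.295116
Ratio = 0.000171 / 0.295116 = 0.000579

0.0006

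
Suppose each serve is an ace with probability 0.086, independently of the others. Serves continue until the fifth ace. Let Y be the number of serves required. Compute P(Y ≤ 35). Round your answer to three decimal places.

Finishing within 35 serves ⇔ at least 5 successes in the first 35. With X ~ Binomial(35, 0.086), P(Y ≤ 35) = 1 − P(X ≤ 4).
  k=0: C(35,0)·0.086^0·0.914^35 = 0.04297
  k=1: C(35,1)·0.086^1·0.914^34 = 0.14149
  k=2: C(35,2)·0.086^2·0.914^33 = 0.22633
  k=3: C(35,3)·0.086^3·0.914^32 = 0.23425
  k=4: C(35,4)·0.086^4·0.914^31 = 0.17633
1 − 0.82137 = 0.17863

0.179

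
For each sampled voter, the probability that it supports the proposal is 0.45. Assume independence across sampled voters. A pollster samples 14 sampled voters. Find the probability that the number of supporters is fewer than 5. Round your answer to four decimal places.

X ~ Binomial(14, 0.45); P(X ≤ 4) = Σ C(14,k) p^k (1−p)^(14−k) over k:
  k=0: C(14,0)·0.45^0·0.55^14 = 0.000232
  k=1: C(14,1)·0.45^1·0.55^13 = 0.002655
  k=2: C(14,2)·0.45^2·0.55^12 = 0.014119
  k=3: C(14,3)·0.45^3·0.55^11 = 0.046209
  k=4: C(14,4)·0.45^4·0.55^10 = 0.103971
Total = 0.167186

0.1672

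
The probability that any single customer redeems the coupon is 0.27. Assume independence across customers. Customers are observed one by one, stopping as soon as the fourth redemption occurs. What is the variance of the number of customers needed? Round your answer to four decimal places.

Y = total customers until the fourth success; negative binomial with r=4, p=0.27.
Var(Y) = r(1−p)/p² = 4·0.73 / 0.27² = 40.054870

40.0549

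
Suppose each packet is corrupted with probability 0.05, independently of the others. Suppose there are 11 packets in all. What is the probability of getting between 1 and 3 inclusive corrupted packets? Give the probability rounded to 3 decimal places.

X ~ Binomial(11, 0.05); P(1 ≤ X ≤ 3) = Σ C(11,k) p^k (1−p)^(11−k) over k:
  k=1: C(11,1)·0.05^1·0.95^10 = 0.32931
  k=2: C(11,2)·0.05^2·0.95^9 = 0.08666
  k=3: C(11,3)·0.05^3·0.95^8 = 0.01368
Total = 0.42965

0.430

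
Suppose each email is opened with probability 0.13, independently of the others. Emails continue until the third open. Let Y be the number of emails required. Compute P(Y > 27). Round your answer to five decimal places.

Needing more than 27 emails ⇔ fewer than 3 successes in the first 27. With X ~ Binomial(27, 0.13), P(Y > 27) = P(X ≤ 2).
  k=0: C(27,0)·0.13^0·0.87^27 = 0.0232820
  k=1: C(27,1)·0.13^1·0.87^26 = 0.0939307
  k=2: C(27,2)·0.13^2·0.87^25 = 0.1824631
P(X ≤ 2) = 0.2996758

0.29968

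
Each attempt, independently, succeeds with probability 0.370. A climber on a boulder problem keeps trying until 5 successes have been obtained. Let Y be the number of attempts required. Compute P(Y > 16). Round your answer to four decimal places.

0.2351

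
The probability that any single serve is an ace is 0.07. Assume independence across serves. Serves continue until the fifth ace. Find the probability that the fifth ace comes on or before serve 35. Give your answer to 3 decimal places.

0.095

Finishing within 35 serves ⇔ at least 5 successes in the first 35. With X ~ Binomial(35, 0.07), P(Y ≤ 35) = 1 − P(X ≤ 4).
  k=0: C(35,0)·0.07^0·0.93^35 = 0.07887
  k=1: C(35,1)·0.07^1·0.93^34 = 0.20777
  k=2: C(35,2)·0.07^2·0.93^33 = 0.26586
  k=3: C(35,3)·0.07^3·0.93^32 = 0.22012
  k=4: C(35,4)·0.07^4·0.93^31 = 0.13254
1 − 0.90516 = 0.09484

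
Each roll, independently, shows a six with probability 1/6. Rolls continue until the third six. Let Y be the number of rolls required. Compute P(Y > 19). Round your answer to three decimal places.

Needing more than 19 rolls ⇔ fewer than 3 successes in the first 19. With X ~ Binomial(19, 0.166667), P(Y > 19) = P(X ≤ 2).
  k=0: C(19,0)·0.166667^0·0.833333^19 = 0.03130
  k=1: C(19,1)·0.166667^1·0.833333^18 = 0.11894
  k=2: C(19,2)·0.166667^2·0.833333^17 = 0.21410
P(X ≤ 2) = 0.36434

0.364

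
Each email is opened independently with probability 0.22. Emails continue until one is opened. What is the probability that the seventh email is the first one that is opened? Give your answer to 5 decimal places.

0.04954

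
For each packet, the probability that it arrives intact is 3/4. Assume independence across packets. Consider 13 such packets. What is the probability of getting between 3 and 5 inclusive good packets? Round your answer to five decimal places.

X ~ Binomial(13, 0.75); P(3 ≤ X ≤ 5) = Σ C(13,k) p^k (1−p)^(13−k) over k:
  k=3: C(13,3)·0.75^3·0.25^10 = 0.0001151
  k=4: C(13,4)·0.75^4·0.25^9 = 0.0008630
  k=5: C(13,5)·0.75^5·0.25^8 = 0.0046602
Total = 0.0056383

0.00564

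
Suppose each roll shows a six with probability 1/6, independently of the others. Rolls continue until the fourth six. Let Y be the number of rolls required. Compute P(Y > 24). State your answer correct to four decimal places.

0.4155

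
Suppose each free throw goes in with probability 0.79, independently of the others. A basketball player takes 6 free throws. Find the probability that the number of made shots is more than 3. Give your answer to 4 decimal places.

X ~ Binomial(6, 0.79); P(X ≥ 4) = Σ C(6,k) p^k (1−p)^(6−k) over k:
  k=4: C(6,4)·0.79^4·0.21^2 = 0.257655
  k=5: C(6,5)·0.79^5·0.21^1 = 0.387709
  k=6: C(6,6)·0.79^6·0.21^0 = 0.243087
Total = 0.888451

0.8885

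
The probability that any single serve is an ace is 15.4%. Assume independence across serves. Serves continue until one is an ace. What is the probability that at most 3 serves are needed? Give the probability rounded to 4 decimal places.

0.3945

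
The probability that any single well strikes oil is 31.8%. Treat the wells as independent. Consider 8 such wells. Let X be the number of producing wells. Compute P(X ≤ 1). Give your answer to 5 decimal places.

0.22139

X ~ Binomial(8, 0.318); P(X ≤ 1) = Σ C(8,k) p^k (1−p)^(8−k) over k:
  k=0: C(8,0)·0.318^0·0.682^8 = 0.0468031
  k=1: C(8,1)·0.318^1·0.682^7 = 0.1745853
Total = 0.2213885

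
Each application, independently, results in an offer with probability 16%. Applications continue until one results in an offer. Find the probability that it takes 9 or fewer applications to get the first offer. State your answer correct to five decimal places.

Y = number of applications to the first success; geometric, p = 0.16.
P(Y ≤ 9) = 1 − (1−p)^9 = 1 − 0.2082157 = 0.7917843

0.79178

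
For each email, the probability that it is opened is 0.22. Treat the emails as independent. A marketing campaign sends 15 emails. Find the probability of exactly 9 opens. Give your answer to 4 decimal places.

X ~ Binomial(n=15, p=0.22).
P(X=9) = C(15,9) · p^9 · (1−p)^6
= 5005 · 1.2073e-06 · 0.2252 = 0.001361

0.0014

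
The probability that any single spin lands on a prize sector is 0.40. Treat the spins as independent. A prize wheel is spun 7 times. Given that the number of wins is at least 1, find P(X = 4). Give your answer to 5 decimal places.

0.19911

X ~ Binomial(7, 0.40). Want P(X=4 | X≥1) = P(X=4) / P(X≥1).
P(X=4) = C(7,4)·0.40^4·0.60^3 = 0.1935360
P(X≥1) = 1 − 0.0279936 = 0.9720064
Ratio = 0.1935360 / 0.9720064 = 0.1991098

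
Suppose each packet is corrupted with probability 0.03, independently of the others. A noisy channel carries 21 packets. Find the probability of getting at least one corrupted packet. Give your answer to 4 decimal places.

0.4725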